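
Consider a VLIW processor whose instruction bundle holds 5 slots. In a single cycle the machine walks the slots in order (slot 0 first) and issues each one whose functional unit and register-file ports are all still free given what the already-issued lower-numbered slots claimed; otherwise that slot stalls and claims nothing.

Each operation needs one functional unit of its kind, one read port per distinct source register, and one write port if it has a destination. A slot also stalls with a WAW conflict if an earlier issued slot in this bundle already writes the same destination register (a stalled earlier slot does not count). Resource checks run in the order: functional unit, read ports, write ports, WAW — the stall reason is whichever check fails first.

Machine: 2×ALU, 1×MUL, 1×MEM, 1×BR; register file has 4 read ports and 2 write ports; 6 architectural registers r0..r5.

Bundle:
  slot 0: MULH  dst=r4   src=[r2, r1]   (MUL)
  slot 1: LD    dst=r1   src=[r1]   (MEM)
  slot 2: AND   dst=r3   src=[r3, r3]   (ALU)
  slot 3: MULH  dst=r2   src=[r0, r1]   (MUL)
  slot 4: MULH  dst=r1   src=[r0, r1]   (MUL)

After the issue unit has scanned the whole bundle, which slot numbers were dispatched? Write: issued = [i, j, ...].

issued = [0, 1]

  0. MUL→r4 ⇒ go  {2A/0Mu/1Ld/1B | 2r 1w}
  1. MEM→r1 ⇒ go  {2A/0Mu/0Ld/1B | 1r 0w}
  2. ALU→r3 ⇒ no(WR_PORT)  {2A/0Mu/0Ld/1B | 1r 0w}
  3. MUL→r2 ⇒ no(FU)  {2A/0Mu/0Ld/1B | 1r 0w}
  4. MUL→r1 ⇒ no(FU)  {2A/0Mu/0Ld/1B | 1r 0w}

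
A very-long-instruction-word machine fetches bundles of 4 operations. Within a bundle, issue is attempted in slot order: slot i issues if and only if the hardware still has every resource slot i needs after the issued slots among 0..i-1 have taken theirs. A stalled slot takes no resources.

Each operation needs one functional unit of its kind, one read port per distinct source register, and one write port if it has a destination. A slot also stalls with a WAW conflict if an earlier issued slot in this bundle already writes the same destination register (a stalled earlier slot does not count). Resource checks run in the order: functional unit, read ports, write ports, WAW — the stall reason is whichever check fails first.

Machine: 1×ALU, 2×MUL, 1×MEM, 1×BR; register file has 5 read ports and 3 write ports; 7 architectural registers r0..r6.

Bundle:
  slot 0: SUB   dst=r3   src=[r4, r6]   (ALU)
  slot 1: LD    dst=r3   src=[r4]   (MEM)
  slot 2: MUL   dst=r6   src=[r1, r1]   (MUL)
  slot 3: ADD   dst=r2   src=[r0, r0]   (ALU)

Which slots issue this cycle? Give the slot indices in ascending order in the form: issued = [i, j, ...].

#0 ALU src=r4,r6 dispatched  <A:0 Mu:2 Ld:1 B:1 rd:3 wr:2>
#1 MEM src=r4 held:WAW  <A:0 Mu:2 Ld:1 B:1 rd:3 wr:2>
#2 MUL src=r1,r1 dispatched  <A:0 Mu:1 Ld:1 B:1 rd:2 wr:1>
#3 ALU src=r0,r0 held:FU  <A:0 Mu:1 Ld:1 B:1 rd:2 wr:1>

issued = [0, 2]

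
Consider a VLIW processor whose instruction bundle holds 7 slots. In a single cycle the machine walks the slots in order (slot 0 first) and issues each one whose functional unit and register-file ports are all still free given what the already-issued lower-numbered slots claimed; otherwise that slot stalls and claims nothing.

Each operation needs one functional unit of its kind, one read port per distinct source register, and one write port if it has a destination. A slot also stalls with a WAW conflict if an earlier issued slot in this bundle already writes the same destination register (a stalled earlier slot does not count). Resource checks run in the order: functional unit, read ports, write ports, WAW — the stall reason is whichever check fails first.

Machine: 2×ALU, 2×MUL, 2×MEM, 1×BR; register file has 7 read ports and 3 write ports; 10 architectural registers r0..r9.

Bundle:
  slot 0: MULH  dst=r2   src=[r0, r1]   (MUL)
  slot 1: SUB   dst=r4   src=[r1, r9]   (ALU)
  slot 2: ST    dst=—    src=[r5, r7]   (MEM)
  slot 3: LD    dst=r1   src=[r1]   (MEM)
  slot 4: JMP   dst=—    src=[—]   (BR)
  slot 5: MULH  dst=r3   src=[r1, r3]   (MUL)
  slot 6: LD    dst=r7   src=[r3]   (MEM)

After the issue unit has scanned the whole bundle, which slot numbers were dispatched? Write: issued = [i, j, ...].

  0. MUL→r2 ⇒ go  {2A/1Mu/2Ld/1B | 5r 2w}
  1. ALU→r4 ⇒ go  {1A/1Mu/2Ld/1B | 3r 1w}
  2. MEM ⇒ go  {1A/1Mu/1Ld/1B | 1r 1w}
  3. MEM→r1 ⇒ go  {1A/1Mu/0Ld/1B | 0r 0w}
  4. BR ⇒ go  {1A/1Mu/0Ld/0B | 0r 0w}
  5. MUL→r3 ⇒ no(RD_PORT)  {1A/1Mu/0Ld/0B | 0r 0w}
  6. MEM→r7 ⇒ no(FU)  {1A/1Mu/0Ld/0B | 0r 0w}

issued = [0, 1, 2, 3, 4]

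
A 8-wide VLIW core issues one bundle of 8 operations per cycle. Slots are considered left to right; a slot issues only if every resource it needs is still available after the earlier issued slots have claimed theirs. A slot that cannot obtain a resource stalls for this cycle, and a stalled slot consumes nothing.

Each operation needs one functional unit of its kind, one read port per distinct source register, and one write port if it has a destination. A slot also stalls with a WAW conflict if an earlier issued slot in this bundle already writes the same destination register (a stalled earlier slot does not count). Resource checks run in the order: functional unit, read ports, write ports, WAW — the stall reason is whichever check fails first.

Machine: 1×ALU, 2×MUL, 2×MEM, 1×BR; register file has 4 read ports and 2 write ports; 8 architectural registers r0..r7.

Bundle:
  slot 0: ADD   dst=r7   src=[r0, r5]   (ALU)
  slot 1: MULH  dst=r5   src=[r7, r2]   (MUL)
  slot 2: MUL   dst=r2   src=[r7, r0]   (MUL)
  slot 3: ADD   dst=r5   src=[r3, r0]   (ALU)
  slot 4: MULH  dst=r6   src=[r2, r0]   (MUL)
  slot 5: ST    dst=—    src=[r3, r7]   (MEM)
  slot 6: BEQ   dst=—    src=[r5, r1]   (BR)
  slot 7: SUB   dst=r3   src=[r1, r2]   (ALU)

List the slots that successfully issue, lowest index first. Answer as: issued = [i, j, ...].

issued = [0, 1]

(0) want 1×ALU +2rd +1wr — yes → AL0|MU2|ME2|BR1|rd2|wr1
(1) want 1×MUL +2rd +1wr — yes → AL0|MU1|ME2|BR1|rd0|wr0
(2) want 1×MUL +2rd +1wr — RD_PORT → AL0|MU1|ME2|BR1|rd0|wr0
(3) want 1×ALU +2rd +1wr — FU → AL0|MU1|ME2|BR1|rd0|wr0
(4) want 1×MUL +2rd +1wr — RD_PORT → AL0|MU1|ME2|BR1|rd0|wr0
(5) want 1×MEM +2rd +0wr — RD_PORT → AL0|MU1|ME2|BR1|rd0|wr0
(6) want 1×BR +2rd +0wr — RD_PORT → AL0|MU1|ME2|BR1|rd0|wr0
(7) want 1×ALU +2rd +1wr — FU → AL0|MU1|ME2|BR1|rd0|wr0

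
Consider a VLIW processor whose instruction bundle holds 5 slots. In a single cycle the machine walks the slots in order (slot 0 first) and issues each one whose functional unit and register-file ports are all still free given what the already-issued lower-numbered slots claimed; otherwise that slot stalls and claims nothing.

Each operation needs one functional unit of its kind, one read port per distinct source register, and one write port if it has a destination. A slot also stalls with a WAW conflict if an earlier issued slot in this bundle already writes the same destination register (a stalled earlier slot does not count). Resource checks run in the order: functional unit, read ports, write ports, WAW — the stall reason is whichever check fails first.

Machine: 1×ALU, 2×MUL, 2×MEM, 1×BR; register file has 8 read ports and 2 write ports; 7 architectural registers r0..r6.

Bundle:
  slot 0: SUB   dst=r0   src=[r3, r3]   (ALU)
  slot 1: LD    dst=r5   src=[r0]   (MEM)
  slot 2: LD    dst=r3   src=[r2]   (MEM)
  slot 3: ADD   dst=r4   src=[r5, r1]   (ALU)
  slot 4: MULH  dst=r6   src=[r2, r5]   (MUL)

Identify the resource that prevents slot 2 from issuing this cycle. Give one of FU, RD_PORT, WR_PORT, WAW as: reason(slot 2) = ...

reason(slot 2) = WR_PORT

#0 ALU src=r3,r3 dispatched  <A:0 Mu:2 Ld:2 B:1 rd:7 wr:1>
#1 MEM src=r0 dispatched  <A:0 Mu:2 Ld:1 B:1 rd:6 wr:0>
#2 MEM src=r2 held:WR_PORT  <A:0 Mu:2 Ld:1 B:1 rd:6 wr:0>
#3 ALU src=r5,r1 held:FU  <A:0 Mu:2 Ld:1 B:1 rd:6 wr:0>
#4 MUL src=r2,r5 held:WR_PORT  <A:0 Mu:2 Ld:1 B:1 rd:6 wr:0>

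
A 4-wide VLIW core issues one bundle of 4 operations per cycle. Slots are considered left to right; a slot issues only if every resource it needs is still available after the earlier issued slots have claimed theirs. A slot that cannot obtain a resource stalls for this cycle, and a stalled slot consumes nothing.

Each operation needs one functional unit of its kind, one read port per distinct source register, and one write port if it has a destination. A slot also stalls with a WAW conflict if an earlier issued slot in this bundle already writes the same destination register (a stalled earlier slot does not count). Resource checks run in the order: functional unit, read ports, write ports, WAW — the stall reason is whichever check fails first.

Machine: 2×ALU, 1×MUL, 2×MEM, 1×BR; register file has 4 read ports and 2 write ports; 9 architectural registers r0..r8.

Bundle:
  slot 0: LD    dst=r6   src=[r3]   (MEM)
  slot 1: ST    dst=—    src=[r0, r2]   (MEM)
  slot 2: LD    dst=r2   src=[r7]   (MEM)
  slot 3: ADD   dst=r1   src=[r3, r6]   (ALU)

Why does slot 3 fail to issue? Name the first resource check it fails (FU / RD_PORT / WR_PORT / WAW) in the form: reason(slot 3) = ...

reason(slot 3) = RD_PORT

(0) want 1×MEM +1rd +1wr — yes → AL2|MU1|ME1|BR1|rd3|wr1
(1) want 1×MEM +2rd +0wr — yes → AL2|MU1|ME0|BR1|rd1|wr1
(2) want 1×MEM +1rd +1wr — FU → AL2|MU1|ME0|BR1|rd1|wr1
(3) want 1×ALU +2rd +1wr — RD_PORT → AL2|MU1|ME0|BR1|rd1|wr1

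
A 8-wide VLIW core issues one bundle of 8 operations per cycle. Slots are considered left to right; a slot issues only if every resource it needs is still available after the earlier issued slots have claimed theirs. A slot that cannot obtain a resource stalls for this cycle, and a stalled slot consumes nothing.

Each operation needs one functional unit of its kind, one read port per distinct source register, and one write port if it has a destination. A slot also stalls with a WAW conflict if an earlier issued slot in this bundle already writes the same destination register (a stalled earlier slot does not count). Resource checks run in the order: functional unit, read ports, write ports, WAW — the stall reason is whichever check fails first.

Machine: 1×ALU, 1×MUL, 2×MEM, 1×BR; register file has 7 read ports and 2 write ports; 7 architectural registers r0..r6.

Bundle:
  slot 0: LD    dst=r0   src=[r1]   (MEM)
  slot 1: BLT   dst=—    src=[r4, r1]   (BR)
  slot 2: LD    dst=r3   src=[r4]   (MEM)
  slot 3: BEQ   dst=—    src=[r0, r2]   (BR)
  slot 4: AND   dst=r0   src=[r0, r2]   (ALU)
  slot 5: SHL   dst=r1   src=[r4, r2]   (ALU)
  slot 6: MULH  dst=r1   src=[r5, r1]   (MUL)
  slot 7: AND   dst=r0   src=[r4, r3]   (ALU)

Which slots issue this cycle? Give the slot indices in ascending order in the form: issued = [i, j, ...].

issued = [0, 1, 2]

#0 MEM src=r1 dispatched  <A:1 Mu:1 Ld:1 B:1 rd:6 wr:1>
#1 BR src=r4,r1 dispatched  <A:1 Mu:1 Ld:1 B:0 rd:4 wr:1>
#2 MEM src=r4 dispatched  <A:1 Mu:1 Ld:0 B:0 rd:3 wr:0>
#3 BR src=r0,r2 held:FU  <A:1 Mu:1 Ld:0 B:0 rd:3 wr:0>
#4 ALU src=r0,r2 held:WR_PORT  <A:1 Mu:1 Ld:0 B:0 rd:3 wr:0>
#5 ALU src=r4,r2 held:WR_PORT  <A:1 Mu:1 Ld:0 B:0 rd:3 wr:0>
#6 MUL src=r5,r1 held:WR_PORT  <A:1 Mu:1 Ld:0 B:0 rd:3 wr:0>
#7 ALU src=r4,r3 held:WR_PORT  <A:1 Mu:1 Ld:0 B:0 rd:3 wr:0>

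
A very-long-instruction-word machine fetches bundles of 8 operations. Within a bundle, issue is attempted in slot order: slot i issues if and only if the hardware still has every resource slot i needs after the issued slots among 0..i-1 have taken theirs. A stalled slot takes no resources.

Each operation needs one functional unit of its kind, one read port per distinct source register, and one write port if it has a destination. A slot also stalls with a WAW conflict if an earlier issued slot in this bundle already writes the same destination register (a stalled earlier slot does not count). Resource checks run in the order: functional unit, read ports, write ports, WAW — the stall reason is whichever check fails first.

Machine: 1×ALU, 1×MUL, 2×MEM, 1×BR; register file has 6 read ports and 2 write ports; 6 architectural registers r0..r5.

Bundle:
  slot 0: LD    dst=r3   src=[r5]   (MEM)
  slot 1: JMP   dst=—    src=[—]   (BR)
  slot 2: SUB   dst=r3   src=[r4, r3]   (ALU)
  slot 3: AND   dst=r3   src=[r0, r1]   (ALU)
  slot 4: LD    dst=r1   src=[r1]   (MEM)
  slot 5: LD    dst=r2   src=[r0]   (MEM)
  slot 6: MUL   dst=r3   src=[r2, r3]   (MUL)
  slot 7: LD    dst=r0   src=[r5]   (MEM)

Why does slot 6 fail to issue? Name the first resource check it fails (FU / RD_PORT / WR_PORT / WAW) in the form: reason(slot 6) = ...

reason(slot 6) = WR_PORT

#0 MEM src=r5 dispatched  <A:1 Mu:1 Ld:1 B:1 rd:5 wr:1>
#1 BR src=- dispatched  <A:1 Mu:1 Ld:1 B:0 rd:5 wr:1>
#2 ALU src=r4,r3 held:WAW  <A:1 Mu:1 Ld:1 B:0 rd:5 wr:1>
#3 ALU src=r0,r1 held:WAW  <A:1 Mu:1 Ld:1 B:0 rd:5 wr:1>
#4 MEM src=r1 dispatched  <A:1 Mu:1 Ld:0 B:0 rd:4 wr:0>
#5 MEM src=r0 held:FU  <A:1 Mu:1 Ld:0 B:0 rd:4 wr:0>
#6 MUL src=r2,r3 held:WR_PORT  <A:1 Mu:1 Ld:0 B:0 rd:4 wr:0>
#7 MEM src=r5 held:FU  <A:1 Mu:1 Ld:0 B:0 rd:4 wr:0>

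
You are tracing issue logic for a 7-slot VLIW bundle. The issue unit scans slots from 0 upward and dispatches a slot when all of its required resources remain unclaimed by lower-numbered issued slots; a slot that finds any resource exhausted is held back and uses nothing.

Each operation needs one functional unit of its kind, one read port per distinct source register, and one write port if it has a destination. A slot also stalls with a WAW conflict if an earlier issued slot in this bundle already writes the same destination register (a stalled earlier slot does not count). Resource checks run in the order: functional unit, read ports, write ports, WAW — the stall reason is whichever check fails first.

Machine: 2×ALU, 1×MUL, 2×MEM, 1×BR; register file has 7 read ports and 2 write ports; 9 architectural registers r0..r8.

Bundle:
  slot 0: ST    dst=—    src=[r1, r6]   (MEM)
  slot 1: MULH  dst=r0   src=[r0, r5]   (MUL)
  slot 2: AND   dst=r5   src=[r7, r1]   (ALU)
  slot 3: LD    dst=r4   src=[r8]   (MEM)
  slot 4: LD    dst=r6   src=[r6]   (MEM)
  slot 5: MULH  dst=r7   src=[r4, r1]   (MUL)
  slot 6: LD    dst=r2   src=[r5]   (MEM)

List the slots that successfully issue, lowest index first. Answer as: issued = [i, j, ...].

issued = [0, 1, 2]

#0 MEM src=r1,r6 dispatched  <A:2 Mu:1 Ld:1 B:1 rd:5 wr:2>
#1 MUL src=r0,r5 dispatched  <A:2 Mu:0 Ld:1 B:1 rd:3 wr:1>
#2 ALU src=r7,r1 dispatched  <A:1 Mu:0 Ld:1 B:1 rd:1 wr:0>
#3 MEM src=r8 held:WR_PORT  <A:1 Mu:0 Ld:1 B:1 rd:1 wr:0>
#4 MEM src=r6 held:WR_PORT  <A:1 Mu:0 Ld:1 B:1 rd:1 wr:0>
#5 MUL src=r4,r1 held:FU  <A:1 Mu:0 Ld:1 B:1 rd:1 wr:0>
#6 MEM src=r5 held:WR_PORT  <A:1 Mu:0 Ld:1 B:1 rd:1 wr:0>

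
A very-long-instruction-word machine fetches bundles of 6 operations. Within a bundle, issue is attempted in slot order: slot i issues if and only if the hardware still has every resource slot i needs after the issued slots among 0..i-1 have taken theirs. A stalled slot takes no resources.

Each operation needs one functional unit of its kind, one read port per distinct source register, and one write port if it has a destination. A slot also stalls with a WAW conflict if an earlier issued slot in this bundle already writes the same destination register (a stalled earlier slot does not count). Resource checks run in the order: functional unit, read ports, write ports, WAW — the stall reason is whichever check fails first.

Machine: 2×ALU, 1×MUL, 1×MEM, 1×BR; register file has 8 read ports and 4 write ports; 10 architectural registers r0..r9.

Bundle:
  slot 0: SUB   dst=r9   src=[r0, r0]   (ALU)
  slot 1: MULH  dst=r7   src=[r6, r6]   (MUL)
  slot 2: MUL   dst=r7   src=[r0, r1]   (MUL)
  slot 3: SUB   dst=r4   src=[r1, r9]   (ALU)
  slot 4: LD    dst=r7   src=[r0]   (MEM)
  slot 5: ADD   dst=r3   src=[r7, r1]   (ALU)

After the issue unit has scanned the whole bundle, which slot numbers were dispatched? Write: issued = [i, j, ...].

slot 0 (ALU): ISSUE — free A1,Mu1,Ld1,B1 rp7 wp3
slot 1 (MUL): ISSUE — free A1,Mu0,Ld1,B1 rp6 wp2
slot 2 (MUL): stall FU — free A1,Mu0,Ld1,B1 rp6 wp2
slot 3 (ALU): ISSUE — free A0,Mu0,Ld1,B1 rp4 wp1
slot 4 (MEM): stall WAW — free A0,Mu0,Ld1,B1 rp4 wp1
slot 5 (ALU): stall FU — free A0,Mu0,Ld1,B1 rp4 wp1

issued = [0, 1, 3]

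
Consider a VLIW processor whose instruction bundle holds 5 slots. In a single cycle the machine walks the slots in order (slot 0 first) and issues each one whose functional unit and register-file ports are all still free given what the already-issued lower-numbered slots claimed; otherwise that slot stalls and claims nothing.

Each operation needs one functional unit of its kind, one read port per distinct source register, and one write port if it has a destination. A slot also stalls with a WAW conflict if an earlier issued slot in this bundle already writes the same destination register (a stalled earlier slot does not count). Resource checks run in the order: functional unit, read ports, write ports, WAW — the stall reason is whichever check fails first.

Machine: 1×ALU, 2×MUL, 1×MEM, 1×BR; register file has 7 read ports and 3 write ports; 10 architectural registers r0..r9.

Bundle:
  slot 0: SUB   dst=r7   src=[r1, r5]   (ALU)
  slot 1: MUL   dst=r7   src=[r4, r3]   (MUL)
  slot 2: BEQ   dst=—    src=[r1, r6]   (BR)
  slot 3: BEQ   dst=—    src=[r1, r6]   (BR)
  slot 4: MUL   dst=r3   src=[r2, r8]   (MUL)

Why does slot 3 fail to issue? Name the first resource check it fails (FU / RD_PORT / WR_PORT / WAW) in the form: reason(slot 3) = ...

slot 0 (ALU): ISSUE — free A0,Mu2,Ld1,B1 rp5 wp2
slot 1 (MUL): stall WAW — free A0,Mu2,Ld1,B1 rp5 wp2
slot 2 (BR): ISSUE — free A0,Mu2,Ld1,B0 rp3 wp2
slot 3 (BR): stall FU — free A0,Mu2,Ld1,B0 rp3 wp2
slot 4 (MUL): ISSUE — free A0,Mu1,Ld1,B0 rp1 wp1

reason(slot 3) = FU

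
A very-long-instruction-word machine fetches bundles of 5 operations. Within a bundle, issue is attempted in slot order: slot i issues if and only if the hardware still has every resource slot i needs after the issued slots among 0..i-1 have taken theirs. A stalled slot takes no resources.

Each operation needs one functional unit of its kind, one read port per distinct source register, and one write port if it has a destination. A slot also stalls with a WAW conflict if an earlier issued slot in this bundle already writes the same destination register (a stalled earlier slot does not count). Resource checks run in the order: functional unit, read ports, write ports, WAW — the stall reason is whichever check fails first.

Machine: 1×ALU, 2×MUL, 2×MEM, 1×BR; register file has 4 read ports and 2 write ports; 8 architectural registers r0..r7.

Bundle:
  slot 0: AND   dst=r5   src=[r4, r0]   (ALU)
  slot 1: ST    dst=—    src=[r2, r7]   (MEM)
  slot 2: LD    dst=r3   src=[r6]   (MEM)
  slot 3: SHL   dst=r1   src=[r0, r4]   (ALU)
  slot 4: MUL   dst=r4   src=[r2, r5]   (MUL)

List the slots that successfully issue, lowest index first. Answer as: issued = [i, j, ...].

issued = [0, 1]

slot 0 (ALU): ISSUE — free A0,Mu2,Ld2,B1 rp2 wp1
slot 1 (MEM): ISSUE — free A0,Mu2,Ld1,B1 rp0 wp1
slot 2 (MEM): stall RD_PORT — free A0,Mu2,Ld1,B1 rp0 wp1
slot 3 (ALU): stall FU — free A0,Mu2,Ld1,B1 rp0 wp1
slot 4 (MUL): stall RD_PORT — free A0,Mu2,Ld1,B1 rp0 wp1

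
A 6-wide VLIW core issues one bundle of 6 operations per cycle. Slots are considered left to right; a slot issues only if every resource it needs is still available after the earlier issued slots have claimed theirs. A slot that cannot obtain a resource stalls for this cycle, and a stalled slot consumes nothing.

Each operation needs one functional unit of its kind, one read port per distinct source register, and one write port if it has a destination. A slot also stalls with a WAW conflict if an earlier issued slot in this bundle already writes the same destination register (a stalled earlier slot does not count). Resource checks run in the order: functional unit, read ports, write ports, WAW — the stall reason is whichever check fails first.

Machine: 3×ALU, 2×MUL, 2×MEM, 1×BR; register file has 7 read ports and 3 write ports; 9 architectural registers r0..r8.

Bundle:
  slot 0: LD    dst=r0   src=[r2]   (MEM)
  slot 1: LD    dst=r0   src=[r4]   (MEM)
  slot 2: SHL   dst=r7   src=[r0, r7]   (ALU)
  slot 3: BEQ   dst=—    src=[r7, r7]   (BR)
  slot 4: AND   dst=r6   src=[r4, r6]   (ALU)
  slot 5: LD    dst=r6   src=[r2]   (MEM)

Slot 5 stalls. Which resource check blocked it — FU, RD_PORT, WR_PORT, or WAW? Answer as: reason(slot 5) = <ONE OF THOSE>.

  0. MEM→r0 ⇒ go  {3A/2Mu/1Ld/1B | 6r 2w}
  1. MEM→r0 ⇒ no(WAW)  {3A/2Mu/1Ld/1B | 6r 2w}
  2. ALU→r7 ⇒ go  {2A/2Mu/1Ld/1B | 4r 1w}
  3. BR ⇒ go  {2A/2Mu/1Ld/0B | 3r 1w}
  4. ALU→r6 ⇒ go  {1A/2Mu/1Ld/0B | 1r 0w}
  5. MEM→r6 ⇒ no(WR_PORT)  {1A/2Mu/1Ld/0B | 1r 0w}

reason(slot 5) = WR_PORT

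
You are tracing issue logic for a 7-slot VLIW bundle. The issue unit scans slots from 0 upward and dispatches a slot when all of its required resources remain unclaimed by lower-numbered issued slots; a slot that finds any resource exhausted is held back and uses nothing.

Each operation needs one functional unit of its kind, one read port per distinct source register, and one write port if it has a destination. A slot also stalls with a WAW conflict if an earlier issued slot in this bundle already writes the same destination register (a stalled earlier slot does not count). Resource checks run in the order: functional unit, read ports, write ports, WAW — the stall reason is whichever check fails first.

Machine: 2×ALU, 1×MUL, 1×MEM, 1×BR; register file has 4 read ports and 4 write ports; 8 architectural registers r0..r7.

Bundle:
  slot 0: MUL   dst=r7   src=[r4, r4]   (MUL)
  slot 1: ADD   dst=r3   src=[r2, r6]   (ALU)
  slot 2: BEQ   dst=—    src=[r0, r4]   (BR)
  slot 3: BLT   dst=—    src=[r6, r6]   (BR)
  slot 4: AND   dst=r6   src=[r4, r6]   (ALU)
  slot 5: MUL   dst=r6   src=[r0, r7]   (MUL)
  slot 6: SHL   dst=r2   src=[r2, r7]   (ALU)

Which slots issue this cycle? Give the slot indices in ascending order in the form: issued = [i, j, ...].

issued = [0, 1, 3]

#0 MUL src=r4,r4 dispatched  <A:2 Mu:0 Ld:1 B:1 rd:3 wr:3>
#1 ALU src=r2,r6 dispatched  <A:1 Mu:0 Ld:1 B:1 rd:1 wr:2>
#2 BR src=r0,r4 held:RD_PORT  <A:1 Mu:0 Ld:1 B:1 rd:1 wr:2>
#3 BR src=r6,r6 dispatched  <A:1 Mu:0 Ld:1 B:0 rd:0 wr:2>
#4 ALU src=r4,r6 held:RD_PORT  <A:1 Mu:0 Ld:1 B:0 rd:0 wr:2>
#5 MUL src=r0,r7 held:FU  <A:1 Mu:0 Ld:1 B:0 rd:0 wr:2>
#6 ALU src=r2,r7 held:RD_PORT  <A:1 Mu:0 Ld:1 B:0 rd:0 wr:2>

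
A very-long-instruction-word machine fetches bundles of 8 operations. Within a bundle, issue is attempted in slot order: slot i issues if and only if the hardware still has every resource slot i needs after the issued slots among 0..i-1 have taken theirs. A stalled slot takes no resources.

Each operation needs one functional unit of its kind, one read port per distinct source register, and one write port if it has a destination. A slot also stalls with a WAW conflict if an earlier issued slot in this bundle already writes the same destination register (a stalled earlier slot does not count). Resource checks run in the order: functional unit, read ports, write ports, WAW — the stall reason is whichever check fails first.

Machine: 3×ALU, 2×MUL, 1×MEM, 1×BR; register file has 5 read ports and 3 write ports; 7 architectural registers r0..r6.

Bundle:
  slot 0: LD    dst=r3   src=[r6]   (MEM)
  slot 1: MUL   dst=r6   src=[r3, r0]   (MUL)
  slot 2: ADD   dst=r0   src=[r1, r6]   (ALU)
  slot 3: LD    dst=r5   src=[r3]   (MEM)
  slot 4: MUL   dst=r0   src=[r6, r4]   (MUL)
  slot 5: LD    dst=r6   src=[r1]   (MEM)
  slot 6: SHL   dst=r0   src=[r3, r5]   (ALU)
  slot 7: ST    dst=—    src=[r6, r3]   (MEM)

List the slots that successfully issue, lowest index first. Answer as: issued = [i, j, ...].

(0) want 1×MEM +1rd +1wr — yes → AL3|MU2|ME0|BR1|rd4|wr2
(1) want 1×MUL +2rd +1wr — yes → AL3|MU1|ME0|BR1|rd2|wr1
(2) want 1×ALU +2rd +1wr — yes → AL2|MU1|ME0|BR1|rd0|wr0
(3) want 1×MEM +1rd +1wr — FU → AL2|MU1|ME0|BR1|rd0|wr0
(4) want 1×MUL +2rd +1wr — RD_PORT → AL2|MU1|ME0|BR1|rd0|wr0
(5) want 1×MEM +1rd +1wr — FU → AL2|MU1|ME0|BR1|rd0|wr0
(6) want 1×ALU +2rd +1wr — RD_PORT → AL2|MU1|ME0|BR1|rd0|wr0
(7) want 1×MEM +2rd +0wr — FU → AL2|MU1|ME0|BR1|rd0|wr0

issued = [0, 1, 2]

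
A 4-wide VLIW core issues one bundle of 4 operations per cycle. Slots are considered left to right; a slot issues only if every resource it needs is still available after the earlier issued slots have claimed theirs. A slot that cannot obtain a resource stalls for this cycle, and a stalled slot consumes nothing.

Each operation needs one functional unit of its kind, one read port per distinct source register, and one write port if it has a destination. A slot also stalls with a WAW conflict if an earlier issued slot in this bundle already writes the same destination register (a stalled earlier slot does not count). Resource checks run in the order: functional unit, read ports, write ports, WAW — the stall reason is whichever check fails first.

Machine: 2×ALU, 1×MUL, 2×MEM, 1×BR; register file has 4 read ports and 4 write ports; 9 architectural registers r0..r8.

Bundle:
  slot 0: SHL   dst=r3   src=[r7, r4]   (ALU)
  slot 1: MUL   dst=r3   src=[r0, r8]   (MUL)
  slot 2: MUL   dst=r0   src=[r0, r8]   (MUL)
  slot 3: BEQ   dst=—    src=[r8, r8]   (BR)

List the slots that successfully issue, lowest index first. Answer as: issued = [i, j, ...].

issued = [0, 2]

#0 ALU src=r7,r4 dispatched  <A:1 Mu:1 Ld:2 B:1 rd:2 wr:3>
#1 MUL src=r0,r8 held:WAW  <A:1 Mu:1 Ld:2 B:1 rd:2 wr:3>
#2 MUL src=r0,r8 dispatched  <A:1 Mu:0 Ld:2 B:1 rd:0 wr:2>
#3 BR src=r8,r8 held:RD_PORT  <A:1 Mu:0 Ld:2 B:1 rd:0 wr:2>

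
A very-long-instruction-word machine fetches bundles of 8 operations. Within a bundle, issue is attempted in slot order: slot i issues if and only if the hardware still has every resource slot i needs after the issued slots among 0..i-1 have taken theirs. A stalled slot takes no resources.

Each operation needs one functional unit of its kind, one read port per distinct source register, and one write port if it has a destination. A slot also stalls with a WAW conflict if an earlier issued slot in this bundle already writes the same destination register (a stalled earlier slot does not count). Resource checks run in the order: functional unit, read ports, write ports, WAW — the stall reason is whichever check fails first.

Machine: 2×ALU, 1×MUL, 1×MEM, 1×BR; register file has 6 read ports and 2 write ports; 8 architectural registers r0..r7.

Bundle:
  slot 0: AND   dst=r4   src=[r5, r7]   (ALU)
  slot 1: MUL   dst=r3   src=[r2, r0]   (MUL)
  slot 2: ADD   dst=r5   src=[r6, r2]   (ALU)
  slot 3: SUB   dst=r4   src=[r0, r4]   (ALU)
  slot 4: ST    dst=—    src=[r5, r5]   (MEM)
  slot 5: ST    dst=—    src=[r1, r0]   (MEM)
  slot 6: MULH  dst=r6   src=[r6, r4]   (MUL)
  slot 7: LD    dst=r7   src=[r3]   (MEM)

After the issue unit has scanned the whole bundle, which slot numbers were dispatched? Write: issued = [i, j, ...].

slot 0 (ALU): ISSUE — free A1,Mu1,Ld1,B1 rp4 wp1
slot 1 (MUL): ISSUE — free A1,Mu0,Ld1,B1 rp2 wp0
slot 2 (ALU): stall WR_PORT — free A1,Mu0,Ld1,B1 rp2 wp0
slot 3 (ALU): stall WR_PORT — free A1,Mu0,Ld1,B1 rp2 wp0
slot 4 (MEM): ISSUE — free A1,Mu0,Ld0,B1 rp1 wp0
slot 5 (MEM): stall FU — free A1,Mu0,Ld0,B1 rp1 wp0
slot 6 (MUL): stall FU — free A1,Mu0,Ld0,B1 rp1 wp0
slot 7 (MEM): stall FU — free A1,Mu0,Ld0,B1 rp1 wp0

issued = [0, 1, 4]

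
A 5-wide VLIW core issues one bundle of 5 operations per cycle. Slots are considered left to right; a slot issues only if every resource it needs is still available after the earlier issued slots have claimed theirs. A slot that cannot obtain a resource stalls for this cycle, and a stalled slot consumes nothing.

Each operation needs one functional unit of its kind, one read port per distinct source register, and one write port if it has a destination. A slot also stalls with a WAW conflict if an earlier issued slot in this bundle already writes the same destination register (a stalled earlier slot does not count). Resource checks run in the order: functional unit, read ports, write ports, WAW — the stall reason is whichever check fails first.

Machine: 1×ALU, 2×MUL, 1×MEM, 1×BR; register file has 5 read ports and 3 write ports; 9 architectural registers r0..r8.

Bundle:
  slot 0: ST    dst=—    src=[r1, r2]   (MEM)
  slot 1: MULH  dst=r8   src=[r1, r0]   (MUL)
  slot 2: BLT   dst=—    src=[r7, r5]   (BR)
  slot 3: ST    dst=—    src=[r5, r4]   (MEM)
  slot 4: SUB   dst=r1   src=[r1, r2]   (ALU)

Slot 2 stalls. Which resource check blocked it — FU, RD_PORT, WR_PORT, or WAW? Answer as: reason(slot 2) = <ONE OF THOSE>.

reason(slot 2) = RD_PORT

  0. MEM ⇒ go  {1A/2Mu/0Ld/1B | 3r 3w}
  1. MUL→r8 ⇒ go  {1A/1Mu/0Ld/1B | 1r 2w}
  2. BR ⇒ no(RD_PORT)  {1A/1Mu/0Ld/1B | 1r 2w}
  3. MEM ⇒ no(FU)  {1A/1Mu/0Ld/1B | 1r 2w}
  4. ALU→r1 ⇒ no(RD_PORT)  {1A/1Mu/0Ld/1B | 1r 2w}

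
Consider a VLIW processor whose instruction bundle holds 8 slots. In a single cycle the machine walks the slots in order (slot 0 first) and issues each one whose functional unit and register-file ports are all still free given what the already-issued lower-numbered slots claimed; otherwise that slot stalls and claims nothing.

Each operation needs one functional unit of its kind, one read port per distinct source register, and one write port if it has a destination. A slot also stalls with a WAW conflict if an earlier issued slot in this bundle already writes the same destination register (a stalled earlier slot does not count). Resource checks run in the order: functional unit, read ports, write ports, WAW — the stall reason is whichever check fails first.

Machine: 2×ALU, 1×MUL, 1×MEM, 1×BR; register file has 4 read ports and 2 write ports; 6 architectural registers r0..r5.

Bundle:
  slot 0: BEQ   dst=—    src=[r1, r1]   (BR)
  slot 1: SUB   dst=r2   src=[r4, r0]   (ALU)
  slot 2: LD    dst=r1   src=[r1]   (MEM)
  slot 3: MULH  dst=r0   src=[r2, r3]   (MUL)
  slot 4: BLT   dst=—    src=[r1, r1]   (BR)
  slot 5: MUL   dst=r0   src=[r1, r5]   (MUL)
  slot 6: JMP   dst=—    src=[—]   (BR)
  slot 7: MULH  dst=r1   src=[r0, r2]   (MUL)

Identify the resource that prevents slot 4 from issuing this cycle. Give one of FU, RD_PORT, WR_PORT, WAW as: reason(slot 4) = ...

reason(slot 4) = FU

(0) want 1×BR +1rd +0wr — yes → AL2|MU1|ME1|BR0|rd3|wr2
(1) want 1×ALU +2rd +1wr — yes → AL1|MU1|ME1|BR0|rd1|wr1
(2) want 1×MEM +1rd +1wr — yes → AL1|MU1|ME0|BR0|rd0|wr0
(3) want 1×MUL +2rd +1wr — RD_PORT → AL1|MU1|ME0|BR0|rd0|wr0
(4) want 1×BR +1rd +0wr — FU → AL1|MU1|ME0|BR0|rd0|wr0
(5) want 1×MUL +2rd +1wr — RD_PORT → AL1|MU1|ME0|BR0|rd0|wr0
(6) want 1×BR +0rd +0wr — FU → AL1|MU1|ME0|BR0|rd0|wr0
(7) want 1×MUL +2rd +1wr — RD_PORT → AL1|MU1|ME0|BR0|rd0|wr0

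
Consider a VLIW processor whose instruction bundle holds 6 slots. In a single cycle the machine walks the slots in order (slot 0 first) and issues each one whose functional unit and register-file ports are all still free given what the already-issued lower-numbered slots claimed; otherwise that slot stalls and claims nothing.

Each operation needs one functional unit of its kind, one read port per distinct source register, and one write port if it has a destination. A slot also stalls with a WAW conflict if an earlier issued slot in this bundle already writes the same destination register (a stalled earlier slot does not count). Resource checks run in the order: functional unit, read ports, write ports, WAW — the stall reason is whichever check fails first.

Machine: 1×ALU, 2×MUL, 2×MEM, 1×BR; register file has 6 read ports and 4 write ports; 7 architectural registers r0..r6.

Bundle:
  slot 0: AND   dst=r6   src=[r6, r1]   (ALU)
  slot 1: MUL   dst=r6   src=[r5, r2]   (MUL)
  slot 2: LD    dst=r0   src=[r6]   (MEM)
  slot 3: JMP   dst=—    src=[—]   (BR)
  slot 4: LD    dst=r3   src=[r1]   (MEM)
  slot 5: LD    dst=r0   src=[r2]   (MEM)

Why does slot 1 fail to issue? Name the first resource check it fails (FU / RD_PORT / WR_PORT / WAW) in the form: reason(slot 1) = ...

reason(slot 1) = WAW

#0 ALU src=r6,r1 dispatched  <A:0 Mu:2 Ld:2 B:1 rd:4 wr:3>
#1 MUL src=r5,r2 held:WAW  <A:0 Mu:2 Ld:2 B:1 rd:4 wr:3>
#2 MEM src=r6 dispatched  <A:0 Mu:2 Ld:1 B:1 rd:3 wr:2>
#3 BR src=- dispatched  <A:0 Mu:2 Ld:1 B:0 rd:3 wr:2>
#4 MEM src=r1 dispatched  <A:0 Mu:2 Ld:0 B:0 rd:2 wr:1>
#5 MEM src=r2 held:FU  <A:0 Mu:2 Ld:0 B:0 rd:2 wr:1>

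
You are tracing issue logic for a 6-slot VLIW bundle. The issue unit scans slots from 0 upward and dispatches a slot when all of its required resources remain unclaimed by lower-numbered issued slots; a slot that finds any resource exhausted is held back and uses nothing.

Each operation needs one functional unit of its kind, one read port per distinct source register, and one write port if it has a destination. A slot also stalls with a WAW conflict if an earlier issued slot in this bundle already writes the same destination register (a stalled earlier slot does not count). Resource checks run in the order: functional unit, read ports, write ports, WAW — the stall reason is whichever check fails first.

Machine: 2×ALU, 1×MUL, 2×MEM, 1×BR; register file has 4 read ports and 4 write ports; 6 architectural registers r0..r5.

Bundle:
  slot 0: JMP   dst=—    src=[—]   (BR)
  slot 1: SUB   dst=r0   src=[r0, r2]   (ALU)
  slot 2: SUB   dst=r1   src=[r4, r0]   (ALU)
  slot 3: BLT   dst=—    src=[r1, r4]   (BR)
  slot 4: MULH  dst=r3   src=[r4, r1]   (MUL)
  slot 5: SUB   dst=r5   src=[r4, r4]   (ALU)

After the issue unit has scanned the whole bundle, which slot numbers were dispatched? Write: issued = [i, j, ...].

[0] BR needs rd=0 wr=0: ok; after: ALU=2 MUL=1 MEM=2 BR=0, R=4, W=4
[1] ALU needs rd=2 wr=1: ok; after: ALU=1 MUL=1 MEM=2 BR=0, R=2, W=3
[2] ALU needs rd=2 wr=1: ok; after: ALU=0 MUL=1 MEM=2 BR=0, R=0, W=2
[3] BR needs rd=2 wr=0: FU; after: ALU=0 MUL=1 MEM=2 BR=0, R=0, W=2
[4] MUL needs rd=2 wr=1: RD_PORT; after: ALU=0 MUL=1 MEM=2 BR=0, R=0, W=2
[5] ALU needs rd=1 wr=1: FU; after: ALU=0 MUL=1 MEM=2 BR=0, R=0, W=2

issued = [0, 1, 2]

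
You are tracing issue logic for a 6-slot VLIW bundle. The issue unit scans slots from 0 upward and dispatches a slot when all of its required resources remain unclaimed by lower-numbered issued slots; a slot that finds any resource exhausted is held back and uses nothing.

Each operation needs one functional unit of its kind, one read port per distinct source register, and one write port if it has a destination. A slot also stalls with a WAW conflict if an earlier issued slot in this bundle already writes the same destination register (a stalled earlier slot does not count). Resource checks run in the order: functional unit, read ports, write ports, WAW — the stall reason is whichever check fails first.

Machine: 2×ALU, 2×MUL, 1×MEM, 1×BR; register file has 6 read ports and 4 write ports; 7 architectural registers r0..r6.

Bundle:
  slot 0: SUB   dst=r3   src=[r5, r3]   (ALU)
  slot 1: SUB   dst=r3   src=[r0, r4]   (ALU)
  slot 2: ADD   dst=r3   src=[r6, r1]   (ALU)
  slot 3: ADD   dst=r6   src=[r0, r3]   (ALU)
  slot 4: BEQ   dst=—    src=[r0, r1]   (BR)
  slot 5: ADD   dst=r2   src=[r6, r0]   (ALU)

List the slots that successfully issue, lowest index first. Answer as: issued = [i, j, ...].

slot 0 (ALU): ISSUE — free A1,Mu2,Ld1,B1 rp4 wp3
slot 1 (ALU): stall WAW — free A1,Mu2,Ld1,B1 rp4 wp3
slot 2 (ALU): stall WAW — free A1,Mu2,Ld1,B1 rp4 wp3
slot 3 (ALU): ISSUE — free A0,Mu2,Ld1,B1 rp2 wp2
slot 4 (BR): ISSUE — free A0,Mu2,Ld1,B0 rp0 wp2
slot 5 (ALU): stall FU — free A0,Mu2,Ld1,B0 rp0 wp2

issued = [0, 3, 4]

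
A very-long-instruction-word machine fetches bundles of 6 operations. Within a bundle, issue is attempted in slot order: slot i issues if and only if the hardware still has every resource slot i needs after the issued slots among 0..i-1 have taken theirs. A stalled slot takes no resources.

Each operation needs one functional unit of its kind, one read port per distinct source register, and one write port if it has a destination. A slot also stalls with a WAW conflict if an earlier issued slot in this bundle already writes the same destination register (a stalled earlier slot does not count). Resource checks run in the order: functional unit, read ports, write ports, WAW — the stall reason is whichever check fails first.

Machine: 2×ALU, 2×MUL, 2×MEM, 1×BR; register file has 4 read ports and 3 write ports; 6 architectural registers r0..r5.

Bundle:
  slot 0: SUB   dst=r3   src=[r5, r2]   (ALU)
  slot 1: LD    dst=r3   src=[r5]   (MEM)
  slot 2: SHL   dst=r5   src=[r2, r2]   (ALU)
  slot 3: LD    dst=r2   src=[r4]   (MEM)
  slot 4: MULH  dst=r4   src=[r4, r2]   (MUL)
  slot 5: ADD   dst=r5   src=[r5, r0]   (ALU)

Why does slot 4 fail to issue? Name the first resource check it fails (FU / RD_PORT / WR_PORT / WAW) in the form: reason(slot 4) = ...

#0 ALU src=r5,r2 dispatched  <A:1 Mu:2 Ld:2 B:1 rd:2 wr:2>
#1 MEM src=r5 held:WAW  <A:1 Mu:2 Ld:2 B:1 rd:2 wr:2>
#2 ALU src=r2,r2 dispatched  <A:0 Mu:2 Ld:2 B:1 rd:1 wr:1>
#3 MEM src=r4 dispatched  <A:0 Mu:2 Ld:1 B:1 rd:0 wr:0>
#4 MUL src=r4,r2 held:RD_PORT  <A:0 Mu:2 Ld:1 B:1 rd:0 wr:0>
#5 ALU src=r5,r0 held:FU  <A:0 Mu:2 Ld:1 B:1 rd:0 wr:0>

reason(slot 4) = RD_PORT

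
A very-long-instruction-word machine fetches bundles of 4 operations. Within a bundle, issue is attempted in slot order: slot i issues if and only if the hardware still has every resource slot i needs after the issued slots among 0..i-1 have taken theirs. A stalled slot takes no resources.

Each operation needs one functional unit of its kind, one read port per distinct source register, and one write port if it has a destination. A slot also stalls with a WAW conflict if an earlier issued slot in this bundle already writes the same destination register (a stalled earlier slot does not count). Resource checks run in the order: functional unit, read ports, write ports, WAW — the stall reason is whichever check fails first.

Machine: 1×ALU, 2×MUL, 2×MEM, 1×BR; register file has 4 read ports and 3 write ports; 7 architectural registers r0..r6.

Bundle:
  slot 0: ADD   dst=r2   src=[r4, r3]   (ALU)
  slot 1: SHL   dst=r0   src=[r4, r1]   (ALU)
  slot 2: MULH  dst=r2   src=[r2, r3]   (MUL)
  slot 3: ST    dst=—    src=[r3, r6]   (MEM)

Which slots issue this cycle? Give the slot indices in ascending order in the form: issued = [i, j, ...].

issued = [0, 3]

[0] ALU needs rd=2 wr=1: ok; after: ALU=0 MUL=2 MEM=2 BR=1, R=2, W=2
[1] ALU needs rd=2 wr=1: FU; after: ALU=0 MUL=2 MEM=2 BR=1, R=2, W=2
[2] MUL needs rd=2 wr=1: WAW; after: ALU=0 MUL=2 MEM=2 BR=1, R=2, W=2
[3] MEM needs rd=2 wr=0: ok; after: ALU=0 MUL=2 MEM=1 BR=1, R=0, W=2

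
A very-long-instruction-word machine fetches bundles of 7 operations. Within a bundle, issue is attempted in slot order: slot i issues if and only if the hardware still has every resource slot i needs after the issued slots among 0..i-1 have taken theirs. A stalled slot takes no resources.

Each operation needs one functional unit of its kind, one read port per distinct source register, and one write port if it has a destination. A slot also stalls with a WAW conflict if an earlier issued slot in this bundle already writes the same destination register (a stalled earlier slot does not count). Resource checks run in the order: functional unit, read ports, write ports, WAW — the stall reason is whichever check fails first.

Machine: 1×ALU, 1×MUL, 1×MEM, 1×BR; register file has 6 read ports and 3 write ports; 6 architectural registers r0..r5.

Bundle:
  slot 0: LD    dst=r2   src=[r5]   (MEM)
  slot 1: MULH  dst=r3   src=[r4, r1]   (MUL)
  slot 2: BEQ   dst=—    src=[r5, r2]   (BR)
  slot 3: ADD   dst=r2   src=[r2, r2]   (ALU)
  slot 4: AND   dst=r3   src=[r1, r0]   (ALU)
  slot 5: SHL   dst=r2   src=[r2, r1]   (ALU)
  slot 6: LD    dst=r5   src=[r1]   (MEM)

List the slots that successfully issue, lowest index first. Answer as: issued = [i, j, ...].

issued = [0, 1, 2]

(0) want 1×MEM +1rd +1wr — yes → AL1|MU1|ME0|BR1|rd5|wr2
(1) want 1×MUL +2rd +1wr — yes → AL1|MU0|ME0|BR1|rd3|wr1
(2) want 1×BR +2rd +0wr — yes → AL1|MU0|ME0|BR0|rd1|wr1
(3) want 1×ALU +1rd +1wr — WAW → AL1|MU0|ME0|BR0|rd1|wr1
(4) want 1×ALU +2rd +1wr — RD_PORT → AL1|MU0|ME0|BR0|rd1|wr1
(5) want 1×ALU +2rd +1wr — RD_PORT → AL1|MU0|ME0|BR0|rd1|wr1
(6) want 1×MEM +1rd +1wr — FU → AL1|MU0|ME0|BR0|rd1|wr1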